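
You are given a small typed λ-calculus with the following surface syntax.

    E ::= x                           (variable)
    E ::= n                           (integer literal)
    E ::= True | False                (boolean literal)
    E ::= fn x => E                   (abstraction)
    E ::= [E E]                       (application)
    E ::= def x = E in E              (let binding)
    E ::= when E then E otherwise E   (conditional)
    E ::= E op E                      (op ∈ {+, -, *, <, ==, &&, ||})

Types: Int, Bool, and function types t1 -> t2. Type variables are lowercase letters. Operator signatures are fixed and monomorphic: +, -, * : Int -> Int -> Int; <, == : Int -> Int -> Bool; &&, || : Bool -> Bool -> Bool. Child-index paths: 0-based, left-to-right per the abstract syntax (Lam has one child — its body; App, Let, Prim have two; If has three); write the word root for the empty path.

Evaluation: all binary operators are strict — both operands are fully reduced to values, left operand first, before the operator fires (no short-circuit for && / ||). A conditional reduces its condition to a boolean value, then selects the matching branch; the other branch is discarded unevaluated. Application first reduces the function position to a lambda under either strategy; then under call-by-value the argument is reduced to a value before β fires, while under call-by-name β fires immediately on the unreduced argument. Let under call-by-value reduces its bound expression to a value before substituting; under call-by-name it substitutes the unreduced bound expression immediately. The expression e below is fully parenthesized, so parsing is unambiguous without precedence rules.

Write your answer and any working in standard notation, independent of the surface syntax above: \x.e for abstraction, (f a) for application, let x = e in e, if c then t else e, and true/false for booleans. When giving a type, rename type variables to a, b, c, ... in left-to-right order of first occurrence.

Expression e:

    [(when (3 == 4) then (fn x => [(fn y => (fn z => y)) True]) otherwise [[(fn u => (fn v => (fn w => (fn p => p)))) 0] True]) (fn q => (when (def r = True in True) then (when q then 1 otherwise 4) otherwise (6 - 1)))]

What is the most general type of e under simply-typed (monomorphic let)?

Answer: Bool -> Bool

Working:
  unify Int ~ Int
  unify Int ~ Int
  unify Bool ~ Bool
y : b
\z._ : c -> b
\y._ : b -> c -> b
  unify b -> c -> b ~ Bool -> d
  unify b ~ Bool
  unify c -> Bool ~ d
_ _ : c -> Bool
\x._ : a -> c -> Bool
p : h
\p._ : h -> h
\w._ : g -> h -> h
\v._ : f -> g -> h -> h
\u._ : e -> f -> g -> h -> h
  unify e -> f -> g -> h -> h ~ Int -> i
  unify e ~ Int
  unify f -> g -> h -> h ~ i
_ _ : f -> g -> h -> h
  unify f -> g -> h -> h ~ Bool -> j
  unify f ~ Bool
  unify g -> h -> h ~ j
_ _ : g -> h -> h
  unify a -> c -> Bool ~ g -> h -> h
  unify a ~ g
  unify c -> Bool ~ h -> h
  unify c ~ h
  unify Bool ~ h
let r : Bool
  unify Bool ~ Bool
q : k
  unify k ~ Bool
  unify Int ~ Int
  unify Int ~ Int
  unify Int ~ Int
  unify Int ~ Int
\q._ : Bool -> Int
  unify g -> Bool -> Bool ~ (Bool -> Int) -> l
  unify g ~ Bool -> Int
  unify Bool -> Bool ~ l
_ _ : Bool -> Bool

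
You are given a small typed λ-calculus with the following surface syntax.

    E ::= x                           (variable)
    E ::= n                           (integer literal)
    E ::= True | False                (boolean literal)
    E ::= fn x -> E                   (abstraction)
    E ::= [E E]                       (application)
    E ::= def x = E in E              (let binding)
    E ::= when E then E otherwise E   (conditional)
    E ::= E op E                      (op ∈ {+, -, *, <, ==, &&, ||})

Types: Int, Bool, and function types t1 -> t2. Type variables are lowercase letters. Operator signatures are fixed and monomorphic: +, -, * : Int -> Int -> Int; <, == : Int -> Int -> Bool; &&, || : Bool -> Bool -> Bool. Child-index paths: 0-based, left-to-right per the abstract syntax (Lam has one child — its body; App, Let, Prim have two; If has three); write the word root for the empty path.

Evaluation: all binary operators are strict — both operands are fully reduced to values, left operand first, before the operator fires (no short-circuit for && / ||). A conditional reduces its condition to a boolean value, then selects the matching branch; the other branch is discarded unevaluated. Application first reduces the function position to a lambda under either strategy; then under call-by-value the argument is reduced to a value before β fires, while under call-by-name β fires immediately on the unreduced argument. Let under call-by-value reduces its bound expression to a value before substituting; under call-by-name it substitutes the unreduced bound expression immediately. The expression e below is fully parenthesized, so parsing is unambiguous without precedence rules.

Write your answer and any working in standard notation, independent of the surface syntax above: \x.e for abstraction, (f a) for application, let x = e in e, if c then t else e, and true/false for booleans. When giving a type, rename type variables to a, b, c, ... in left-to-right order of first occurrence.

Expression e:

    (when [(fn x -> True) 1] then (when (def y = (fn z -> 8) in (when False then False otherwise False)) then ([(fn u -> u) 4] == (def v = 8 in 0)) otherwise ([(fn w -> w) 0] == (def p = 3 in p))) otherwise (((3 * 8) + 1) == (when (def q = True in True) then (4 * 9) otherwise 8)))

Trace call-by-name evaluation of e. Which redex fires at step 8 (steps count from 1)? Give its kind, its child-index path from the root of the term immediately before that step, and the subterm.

Working:
step 0: (if ((\x.true) 1) then (if (let y = (\z.8) in (if false then false else false)) then (((\u.u) 4) == (let v = 8 in 0)) else (((\w.w) 0) == (let p = 3 in p))) else (((3 * 8) + 1) == (if (let q = true in true) then (4 * 9) else 8)))
step 1: [beta@0] (if true then (if (let y = (\z.8) in (if false then false else false)) then (((\u.u) 4) == (let v = 8 in 0)) else (((\w.w) 0) == (let p = 3 in p))) else (((3 * 8) + 1) == (if (let q = true in true) then (4 * 9) else 8)))
step 2: [if@root] (if (let y = (\z.8) in (if false then false else false)) then (((\u.u) 4) == (let v = 8 in 0)) else (((\w.w) 0) == (let p = 3 in p)))
step 3: [let@0] (if (if false then false else false) then (((\u.u) 4) == (let v = 8 in 0)) else (((\w.w) 0) == (let p = 3 in p)))
step 4: [if@0] (if false then (((\u.u) 4) == (let v = 8 in 0)) else (((\w.w) 0) == (let p = 3 in p)))
step 5: [if@root] (((\w.w) 0) == (let p = 3 in p))
step 6: [beta@0] (0 == (let p = 3 in p))
step 7: [let@1] (0 == 3)
step 8: [delta@root] false

Answer: delta at root : (0 == 3)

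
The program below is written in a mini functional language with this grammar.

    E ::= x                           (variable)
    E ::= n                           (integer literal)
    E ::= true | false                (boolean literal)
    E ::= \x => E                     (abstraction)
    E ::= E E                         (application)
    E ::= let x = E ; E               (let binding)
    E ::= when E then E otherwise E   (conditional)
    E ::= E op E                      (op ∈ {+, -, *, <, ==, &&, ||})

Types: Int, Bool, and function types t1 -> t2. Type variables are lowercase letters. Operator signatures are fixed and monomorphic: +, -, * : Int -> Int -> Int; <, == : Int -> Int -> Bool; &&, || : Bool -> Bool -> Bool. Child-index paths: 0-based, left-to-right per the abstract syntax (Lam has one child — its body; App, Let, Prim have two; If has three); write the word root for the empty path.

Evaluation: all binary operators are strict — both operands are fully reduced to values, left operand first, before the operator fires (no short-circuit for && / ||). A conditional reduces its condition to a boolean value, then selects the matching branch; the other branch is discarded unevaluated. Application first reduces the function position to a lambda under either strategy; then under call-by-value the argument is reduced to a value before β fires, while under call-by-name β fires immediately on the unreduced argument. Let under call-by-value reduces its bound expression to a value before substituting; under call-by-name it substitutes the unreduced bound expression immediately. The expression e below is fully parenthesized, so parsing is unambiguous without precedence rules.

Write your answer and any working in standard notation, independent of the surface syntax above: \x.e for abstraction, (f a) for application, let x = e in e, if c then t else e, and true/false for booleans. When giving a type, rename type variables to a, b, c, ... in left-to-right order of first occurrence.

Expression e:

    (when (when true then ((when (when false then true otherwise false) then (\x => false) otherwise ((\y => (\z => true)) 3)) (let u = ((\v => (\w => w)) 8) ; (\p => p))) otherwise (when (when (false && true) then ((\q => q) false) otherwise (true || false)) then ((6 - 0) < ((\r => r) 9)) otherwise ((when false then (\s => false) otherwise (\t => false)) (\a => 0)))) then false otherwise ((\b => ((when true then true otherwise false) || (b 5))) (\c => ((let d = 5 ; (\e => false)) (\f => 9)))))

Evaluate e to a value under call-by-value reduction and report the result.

Derivation:
step 0: (if (if true then ((if (if false then true else false) then (\x.false) else ((\y.(\z.true)) 3)) (let u = ((\v.(\w.w)) 8) in (\p.p))) else (if (if (false && true) then ((\q.q) false) else (true || false)) then ((6 - 0) < ((\r.r) 9)) else ((if false then (\s.false) else (\t.false)) (\a.0)))) then false else ((\b.((if true then true else false) || (b 5))) (\c.((let d = 5 in (\e.false)) (\f.9)))))
step 1: [if@0] (if ((if (if false then true else false) then (\x.false) else ((\y.(\z.true)) 3)) (let u = ((\v.(\w.w)) 8) in (\p.p))) then false else ((\b.((if true then true else false) || (b 5))) (\c.((let d = 5 in (\e.false)) (\f.9)))))
step 2: [if@0.0.0] (if ((if false then (\x.false) else ((\y.(\z.true)) 3)) (let u = ((\v.(\w.w)) 8) in (\p.p))) then false else ((\b.((if true then true else false) || (b 5))) (\c.((let d = 5 in (\e.false)) (\f.9)))))
step 3: [if@0.0] (if (((\y.(\z.true)) 3) (let u = ((\v.(\w.w)) 8) in (\p.p))) then false else ((\b.((if true then true else false) || (b 5))) (\c.((let d = 5 in (\e.false)) (\f.9)))))
step 4: [beta@0.0] (if ((\z.true) (let u = ((\v.(\w.w)) 8) in (\p.p))) then false else ((\b.((if true then true else false) || (b 5))) (\c.((let d = 5 in (\e.false)) (\f.9)))))
step 5: [beta@0.1.0] (if ((\z.true) (let u = (\w.w) in (\p.p))) then false else ((\b.((if true then true else false) || (b 5))) (\c.((let d = 5 in (\e.false)) (\f.9)))))
step 6: [let@0.1] (if ((\z.true) (\p.p)) then false else ((\b.((if true then true else false) || (b 5))) (\c.((let d = 5 in (\e.false)) (\f.9)))))
step 7: [beta@0] (if true then false else ((\b.((if true then true else false) || (b 5))) (\c.((let d = 5 in (\e.false)) (\f.9)))))
step 8: [if@root] false

Answer: false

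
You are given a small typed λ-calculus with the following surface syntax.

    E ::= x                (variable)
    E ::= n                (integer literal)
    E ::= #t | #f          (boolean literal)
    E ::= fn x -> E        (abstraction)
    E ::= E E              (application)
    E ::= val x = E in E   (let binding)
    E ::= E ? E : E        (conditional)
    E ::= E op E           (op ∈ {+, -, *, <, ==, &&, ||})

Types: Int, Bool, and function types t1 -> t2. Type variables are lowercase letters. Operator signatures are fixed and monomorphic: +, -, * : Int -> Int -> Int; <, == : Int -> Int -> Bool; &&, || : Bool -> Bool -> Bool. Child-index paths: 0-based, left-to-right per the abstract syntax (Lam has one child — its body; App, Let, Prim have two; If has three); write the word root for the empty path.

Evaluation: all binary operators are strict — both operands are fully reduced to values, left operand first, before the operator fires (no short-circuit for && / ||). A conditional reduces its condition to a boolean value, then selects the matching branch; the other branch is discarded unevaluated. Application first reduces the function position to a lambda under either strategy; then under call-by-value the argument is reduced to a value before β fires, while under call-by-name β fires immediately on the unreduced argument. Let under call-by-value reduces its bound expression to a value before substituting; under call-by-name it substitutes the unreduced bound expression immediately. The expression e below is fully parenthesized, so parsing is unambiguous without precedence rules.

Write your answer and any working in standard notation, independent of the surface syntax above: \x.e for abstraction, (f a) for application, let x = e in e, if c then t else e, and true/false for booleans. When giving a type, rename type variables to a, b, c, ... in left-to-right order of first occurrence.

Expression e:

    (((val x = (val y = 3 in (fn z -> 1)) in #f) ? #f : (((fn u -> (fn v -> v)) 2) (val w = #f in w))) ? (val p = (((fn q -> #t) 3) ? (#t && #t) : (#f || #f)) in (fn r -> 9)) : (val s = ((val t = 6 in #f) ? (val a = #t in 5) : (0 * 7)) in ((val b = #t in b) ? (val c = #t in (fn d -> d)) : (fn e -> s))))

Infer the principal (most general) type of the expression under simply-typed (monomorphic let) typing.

Trace:
let y : Int
\z._ : a -> Int
let x : a -> Int
  unify Bool ~ Bool
v : c
\v._ : c -> c
\u._ : b -> c -> c
  unify b -> c -> c ~ Int -> d
  unify b ~ Int
  unify c -> c ~ d
_ _ : c -> c
let w : Bool
w : Bool
  unify c -> c ~ Bool -> e
  unify c ~ Bool
  unify Bool ~ e
_ _ : Bool
  unify Bool ~ Bool
  unify Bool ~ Bool
\q._ : f -> Bool
  unify f -> Bool ~ Int -> g
  unify f ~ Int
  unify Bool ~ g
_ _ : Bool
  unify Bool ~ Bool
  unify Bool ~ Bool
  unify Bool ~ Bool
  unify Bool ~ Bool
  unify Bool ~ Bool
  unify Bool ~ Bool
let p : Bool
\r._ : h -> Int
let t : Int
  unify Bool ~ Bool
let a : Bool
  unify Int ~ Int
  unify Int ~ Int
  unify Int ~ Int
let s : Int
let b : Bool
b : Bool
  unify Bool ~ Bool
let c : Bool
d : i
\d._ : i -> i
s : Int
\e._ : j -> Int
  unify i -> i ~ j -> Int
  unify i ~ j
  unify j ~ Int
  unify h -> Int ~ Int -> Int
  unify h ~ Int
  unify Int ~ Int

Answer: Int -> Int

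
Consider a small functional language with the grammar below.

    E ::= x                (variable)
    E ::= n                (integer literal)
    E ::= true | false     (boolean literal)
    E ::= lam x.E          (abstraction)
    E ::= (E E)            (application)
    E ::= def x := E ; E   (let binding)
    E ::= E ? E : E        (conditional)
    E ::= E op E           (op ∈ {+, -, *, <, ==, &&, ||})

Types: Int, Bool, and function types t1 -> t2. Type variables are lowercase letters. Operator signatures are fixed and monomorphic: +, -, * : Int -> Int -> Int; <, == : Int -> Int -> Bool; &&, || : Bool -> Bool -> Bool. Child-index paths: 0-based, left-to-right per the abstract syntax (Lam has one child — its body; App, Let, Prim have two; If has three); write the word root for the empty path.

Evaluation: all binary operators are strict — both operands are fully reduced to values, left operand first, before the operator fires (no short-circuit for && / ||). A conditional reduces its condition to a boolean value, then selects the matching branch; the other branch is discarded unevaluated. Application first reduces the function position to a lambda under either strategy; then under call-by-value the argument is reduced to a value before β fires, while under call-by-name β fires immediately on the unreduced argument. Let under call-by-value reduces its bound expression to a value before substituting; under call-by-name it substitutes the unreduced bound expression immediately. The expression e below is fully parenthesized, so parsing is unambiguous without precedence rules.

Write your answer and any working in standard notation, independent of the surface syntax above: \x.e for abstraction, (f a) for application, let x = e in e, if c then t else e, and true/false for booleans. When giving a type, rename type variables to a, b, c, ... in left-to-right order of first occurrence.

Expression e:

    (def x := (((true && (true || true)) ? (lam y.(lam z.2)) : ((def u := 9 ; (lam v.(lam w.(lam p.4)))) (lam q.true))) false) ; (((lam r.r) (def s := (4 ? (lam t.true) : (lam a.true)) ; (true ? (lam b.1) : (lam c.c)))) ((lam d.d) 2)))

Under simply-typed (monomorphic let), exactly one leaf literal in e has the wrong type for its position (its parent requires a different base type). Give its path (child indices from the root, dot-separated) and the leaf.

Trace:
  unify Bool ~ Bool
  unify Bool ~ Bool
  unify Bool ~ Bool
  unify Bool ~ Bool
  unify Bool ~ Bool
\z._ : b -> Int
\y._ : a -> b -> Int
let u : Int
\p._ : e -> Int
\w._ : d -> e -> Int
\v._ : c -> d -> e -> Int
\q._ : f -> Bool
  unify c -> d -> e -> Int ~ (f -> Bool) -> g
  unify c ~ f -> Bool
  unify d -> e -> Int ~ g
_ _ : d -> e -> Int
  unify a -> b -> Int ~ d -> e -> Int
  unify a ~ d
  unify b -> Int ~ e -> Int
  unify b ~ e
  unify Int ~ Int
  unify d -> e -> Int ~ Bool -> h
  unify d ~ Bool
  unify e -> Int ~ h
_ _ : e -> Int
let x : e -> Int
r : i
\r._ : i -> i
  unify Int ~ Bool
  FAIL: mismatch Int ~ Bool

Answer: 1.0.1.0.0 : 4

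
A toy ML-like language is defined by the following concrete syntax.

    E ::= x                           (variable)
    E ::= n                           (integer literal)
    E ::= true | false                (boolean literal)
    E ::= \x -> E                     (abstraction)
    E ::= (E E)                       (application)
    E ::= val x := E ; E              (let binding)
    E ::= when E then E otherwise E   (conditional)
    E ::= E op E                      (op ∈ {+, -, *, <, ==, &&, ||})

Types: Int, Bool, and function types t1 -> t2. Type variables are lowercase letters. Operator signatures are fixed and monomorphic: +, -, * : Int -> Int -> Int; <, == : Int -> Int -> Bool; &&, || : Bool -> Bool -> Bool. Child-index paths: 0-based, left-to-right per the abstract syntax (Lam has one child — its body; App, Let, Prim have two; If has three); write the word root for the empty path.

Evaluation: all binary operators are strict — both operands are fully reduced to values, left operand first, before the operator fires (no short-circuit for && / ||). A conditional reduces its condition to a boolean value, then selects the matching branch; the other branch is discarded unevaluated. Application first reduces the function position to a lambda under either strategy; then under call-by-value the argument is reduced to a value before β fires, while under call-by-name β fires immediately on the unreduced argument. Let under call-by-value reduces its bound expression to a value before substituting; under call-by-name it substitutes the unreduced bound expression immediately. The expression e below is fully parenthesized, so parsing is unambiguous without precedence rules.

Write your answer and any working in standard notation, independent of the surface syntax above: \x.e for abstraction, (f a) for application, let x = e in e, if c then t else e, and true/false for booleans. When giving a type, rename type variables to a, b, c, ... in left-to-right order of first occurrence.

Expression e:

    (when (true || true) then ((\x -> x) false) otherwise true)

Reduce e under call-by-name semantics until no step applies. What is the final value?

Answer: false

Derivation:
step 0: (if (true || true) then ((\x.x) false) else true)
step 1: [delta@0] (if true then ((\x.x) false) else true)
step 2: [if@root] ((\x.x) false)
step 3: [beta@root] false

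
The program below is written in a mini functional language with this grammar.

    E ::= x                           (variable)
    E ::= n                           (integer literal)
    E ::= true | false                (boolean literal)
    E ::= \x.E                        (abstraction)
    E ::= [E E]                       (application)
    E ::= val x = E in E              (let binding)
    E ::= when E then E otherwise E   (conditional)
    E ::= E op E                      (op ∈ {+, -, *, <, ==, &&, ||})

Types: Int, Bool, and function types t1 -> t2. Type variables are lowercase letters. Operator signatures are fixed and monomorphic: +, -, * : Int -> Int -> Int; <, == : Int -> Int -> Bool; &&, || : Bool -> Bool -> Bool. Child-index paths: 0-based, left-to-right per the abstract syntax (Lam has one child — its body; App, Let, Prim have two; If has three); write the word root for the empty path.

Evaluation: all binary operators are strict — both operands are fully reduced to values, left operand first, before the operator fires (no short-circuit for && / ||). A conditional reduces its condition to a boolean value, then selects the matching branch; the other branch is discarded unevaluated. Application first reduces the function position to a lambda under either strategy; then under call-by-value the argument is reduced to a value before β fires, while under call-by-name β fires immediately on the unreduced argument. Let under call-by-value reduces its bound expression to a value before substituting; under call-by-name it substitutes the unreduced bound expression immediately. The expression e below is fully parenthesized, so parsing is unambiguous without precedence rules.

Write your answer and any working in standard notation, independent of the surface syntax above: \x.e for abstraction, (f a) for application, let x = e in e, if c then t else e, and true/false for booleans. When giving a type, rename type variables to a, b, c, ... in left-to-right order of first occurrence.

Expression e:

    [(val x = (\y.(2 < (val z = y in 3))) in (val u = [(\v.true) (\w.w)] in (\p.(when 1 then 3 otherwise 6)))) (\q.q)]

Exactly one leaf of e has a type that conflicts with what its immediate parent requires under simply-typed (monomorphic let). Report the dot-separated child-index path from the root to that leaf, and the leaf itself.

Working:
  unify Int ~ Int
y : a
let z : a
  unify Int ~ Int
\y._ : a -> Bool
let x : a -> Bool
\v._ : b -> Bool
w : c
\w._ : c -> c
  unify b -> Bool ~ (c -> c) -> d
  unify b ~ c -> c
  unify Bool ~ d
_ _ : Bool
let u : Bool
  unify Int ~ Bool
  FAIL: mismatch Int ~ Bool

Answer: 0.1.1.0.0 : 1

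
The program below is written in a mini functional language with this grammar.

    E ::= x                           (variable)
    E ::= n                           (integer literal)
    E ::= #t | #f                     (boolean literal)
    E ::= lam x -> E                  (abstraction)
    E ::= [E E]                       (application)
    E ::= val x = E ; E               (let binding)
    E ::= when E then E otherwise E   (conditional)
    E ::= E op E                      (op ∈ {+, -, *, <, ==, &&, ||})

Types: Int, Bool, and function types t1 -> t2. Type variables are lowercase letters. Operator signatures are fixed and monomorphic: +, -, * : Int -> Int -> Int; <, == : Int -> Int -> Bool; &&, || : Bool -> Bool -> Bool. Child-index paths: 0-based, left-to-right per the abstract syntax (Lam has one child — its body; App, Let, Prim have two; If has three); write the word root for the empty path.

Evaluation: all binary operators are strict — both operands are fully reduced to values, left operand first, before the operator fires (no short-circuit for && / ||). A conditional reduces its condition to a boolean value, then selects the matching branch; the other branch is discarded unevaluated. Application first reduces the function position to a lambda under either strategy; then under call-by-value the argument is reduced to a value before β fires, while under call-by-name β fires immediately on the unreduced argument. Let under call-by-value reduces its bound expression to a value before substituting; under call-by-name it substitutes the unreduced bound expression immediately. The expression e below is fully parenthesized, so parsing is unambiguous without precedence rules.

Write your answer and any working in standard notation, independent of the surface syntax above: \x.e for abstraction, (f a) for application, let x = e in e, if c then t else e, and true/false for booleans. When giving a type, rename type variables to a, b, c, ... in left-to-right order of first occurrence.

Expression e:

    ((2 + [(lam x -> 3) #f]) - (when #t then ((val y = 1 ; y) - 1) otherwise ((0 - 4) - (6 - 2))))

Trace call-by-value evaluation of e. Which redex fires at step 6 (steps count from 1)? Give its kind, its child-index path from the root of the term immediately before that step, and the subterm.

Answer: delta at root : (5 - 0)

Derivation:
step 0: ((2 + ((\x.3) false)) - (if true then ((let y = 1 in y) - 1) else ((0 - 4) - (6 - 2))))
step 1: [beta@0.1] ((2 + 3) - (if true then ((let y = 1 in y) - 1) else ((0 - 4) - (6 - 2))))
step 2: [delta@0] (5 - (if true then ((let y = 1 in y) - 1) else ((0 - 4) - (6 - 2))))
step 3: [if@1] (5 - ((let y = 1 in y) - 1))
step 4: [let@1.0] (5 - (1 - 1))
step 5: [delta@1] (5 - 0)
step 6: [delta@root] 5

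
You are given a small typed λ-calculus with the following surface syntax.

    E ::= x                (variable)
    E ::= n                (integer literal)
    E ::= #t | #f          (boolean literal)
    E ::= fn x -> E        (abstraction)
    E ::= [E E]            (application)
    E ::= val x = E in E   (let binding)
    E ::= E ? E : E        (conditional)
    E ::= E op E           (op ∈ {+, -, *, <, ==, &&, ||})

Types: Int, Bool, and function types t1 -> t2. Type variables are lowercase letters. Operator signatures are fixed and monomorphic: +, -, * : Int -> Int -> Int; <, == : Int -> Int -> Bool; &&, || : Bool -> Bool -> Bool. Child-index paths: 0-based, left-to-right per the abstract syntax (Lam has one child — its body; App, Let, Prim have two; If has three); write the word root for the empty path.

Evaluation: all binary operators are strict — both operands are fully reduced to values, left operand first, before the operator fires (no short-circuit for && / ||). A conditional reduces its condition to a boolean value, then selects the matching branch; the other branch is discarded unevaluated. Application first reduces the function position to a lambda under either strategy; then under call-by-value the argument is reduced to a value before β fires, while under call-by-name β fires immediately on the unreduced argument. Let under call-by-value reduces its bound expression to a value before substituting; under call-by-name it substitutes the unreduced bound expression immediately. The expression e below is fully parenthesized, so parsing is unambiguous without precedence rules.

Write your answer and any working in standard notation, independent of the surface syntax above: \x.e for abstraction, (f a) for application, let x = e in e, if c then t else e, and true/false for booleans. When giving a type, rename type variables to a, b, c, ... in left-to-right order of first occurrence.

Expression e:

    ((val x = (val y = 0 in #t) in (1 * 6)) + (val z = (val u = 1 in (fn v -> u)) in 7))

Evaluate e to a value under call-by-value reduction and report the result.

Derivation:
step 0: ((let x = (let y = 0 in true) in (1 * 6)) + (let z = (let u = 1 in (\v.u)) in 7))
step 1: [let@0.0] ((let x = true in (1 * 6)) + (let z = (let u = 1 in (\v.u)) in 7))
step 2: [let@0] ((1 * 6) + (let z = (let u = 1 in (\v.u)) in 7))
step 3: [delta@0] (6 + (let z = (let u = 1 in (\v.u)) in 7))
step 4: [let@1.0] (6 + (let z = (\v.1) in 7))
step 5: [let@1] (6 + 7)
step 6: [delta@root] 13

Answer: 13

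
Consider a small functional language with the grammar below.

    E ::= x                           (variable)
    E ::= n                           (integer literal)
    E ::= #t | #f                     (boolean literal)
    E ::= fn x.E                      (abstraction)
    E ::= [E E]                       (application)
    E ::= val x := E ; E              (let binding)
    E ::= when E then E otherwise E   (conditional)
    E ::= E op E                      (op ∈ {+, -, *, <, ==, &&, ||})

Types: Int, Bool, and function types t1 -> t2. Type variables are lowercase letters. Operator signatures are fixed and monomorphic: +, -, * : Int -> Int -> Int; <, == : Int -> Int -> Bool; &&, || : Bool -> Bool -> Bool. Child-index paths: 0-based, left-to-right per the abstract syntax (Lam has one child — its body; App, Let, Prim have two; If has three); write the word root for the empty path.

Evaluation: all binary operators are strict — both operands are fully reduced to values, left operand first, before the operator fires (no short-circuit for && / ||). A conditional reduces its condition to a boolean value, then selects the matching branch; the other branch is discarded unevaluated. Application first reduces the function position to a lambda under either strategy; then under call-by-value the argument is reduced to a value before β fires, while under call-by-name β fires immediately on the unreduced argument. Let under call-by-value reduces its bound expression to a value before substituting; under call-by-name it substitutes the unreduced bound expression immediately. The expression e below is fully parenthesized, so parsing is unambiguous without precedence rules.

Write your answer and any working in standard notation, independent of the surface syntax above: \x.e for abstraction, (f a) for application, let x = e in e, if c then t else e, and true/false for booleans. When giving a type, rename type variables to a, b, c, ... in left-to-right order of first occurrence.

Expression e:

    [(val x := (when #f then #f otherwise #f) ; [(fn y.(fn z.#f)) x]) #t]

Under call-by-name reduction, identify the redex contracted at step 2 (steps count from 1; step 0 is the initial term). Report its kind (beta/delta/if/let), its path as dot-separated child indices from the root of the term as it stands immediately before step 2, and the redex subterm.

Derivation:
step 0: ((let x = (if false then false else false) in ((\y.(\z.false)) x)) true)
step 1: [let@0] (((\y.(\z.false)) (if false then false else false)) true)
step 2: [beta@0] ((\z.false) true)

Answer: beta at 0 : ((\y.(\z.false)) (if false then false else false))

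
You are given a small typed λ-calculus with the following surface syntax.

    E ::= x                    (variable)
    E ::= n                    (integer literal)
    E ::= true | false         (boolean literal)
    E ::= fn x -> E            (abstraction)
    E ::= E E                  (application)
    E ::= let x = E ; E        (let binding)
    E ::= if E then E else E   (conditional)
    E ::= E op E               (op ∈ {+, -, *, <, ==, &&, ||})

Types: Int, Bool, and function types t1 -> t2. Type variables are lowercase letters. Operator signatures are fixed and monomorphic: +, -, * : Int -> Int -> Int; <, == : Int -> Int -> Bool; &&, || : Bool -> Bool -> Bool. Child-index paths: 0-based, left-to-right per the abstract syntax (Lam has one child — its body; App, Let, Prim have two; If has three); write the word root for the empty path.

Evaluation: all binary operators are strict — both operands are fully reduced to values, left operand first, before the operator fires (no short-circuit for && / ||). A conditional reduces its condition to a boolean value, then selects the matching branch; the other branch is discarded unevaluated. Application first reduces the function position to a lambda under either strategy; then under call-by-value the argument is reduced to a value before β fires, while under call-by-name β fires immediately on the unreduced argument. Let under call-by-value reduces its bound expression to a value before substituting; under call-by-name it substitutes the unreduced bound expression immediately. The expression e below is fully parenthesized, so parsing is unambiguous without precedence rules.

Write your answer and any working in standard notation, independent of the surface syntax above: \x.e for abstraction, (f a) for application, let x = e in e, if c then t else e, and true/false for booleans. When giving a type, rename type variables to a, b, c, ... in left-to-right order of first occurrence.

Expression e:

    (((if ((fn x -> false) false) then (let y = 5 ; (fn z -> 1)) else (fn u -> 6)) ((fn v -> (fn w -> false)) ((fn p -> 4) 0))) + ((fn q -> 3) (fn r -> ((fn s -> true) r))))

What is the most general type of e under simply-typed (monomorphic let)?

Trace:
\x._ : a -> Bool
  unify a -> Bool ~ Bool -> b
  unify a ~ Bool
  unify Bool ~ b
_ _ : Bool
  unify Bool ~ Bool
let y : Int
\z._ : c -> Int
\u._ : d -> Int
  unify c -> Int ~ d -> Int
  unify c ~ d
  unify Int ~ Int
\w._ : f -> Bool
\v._ : e -> f -> Bool
\p._ : g -> Int
  unify g -> Int ~ Int -> h
  unify g ~ Int
  unify Int ~ h
_ _ : Int
  unify e -> f -> Bool ~ Int -> i
  unify e ~ Int
  unify f -> Bool ~ i
_ _ : f -> Bool
  unify d -> Int ~ (f -> Bool) -> j
  unify d ~ f -> Bool
  unify Int ~ j
_ _ : Int
  unify Int ~ Int
\q._ : k -> Int
\s._ : m -> Bool
r : l
  unify m -> Bool ~ l -> n
  unify m ~ l
  unify Bool ~ n
_ _ : Bool
\r._ : l -> Bool
  unify k -> Int ~ (l -> Bool) -> o
  unify k ~ l -> Bool
  unify Int ~ o
_ _ : Int
  unify Int ~ Int

Answer: Int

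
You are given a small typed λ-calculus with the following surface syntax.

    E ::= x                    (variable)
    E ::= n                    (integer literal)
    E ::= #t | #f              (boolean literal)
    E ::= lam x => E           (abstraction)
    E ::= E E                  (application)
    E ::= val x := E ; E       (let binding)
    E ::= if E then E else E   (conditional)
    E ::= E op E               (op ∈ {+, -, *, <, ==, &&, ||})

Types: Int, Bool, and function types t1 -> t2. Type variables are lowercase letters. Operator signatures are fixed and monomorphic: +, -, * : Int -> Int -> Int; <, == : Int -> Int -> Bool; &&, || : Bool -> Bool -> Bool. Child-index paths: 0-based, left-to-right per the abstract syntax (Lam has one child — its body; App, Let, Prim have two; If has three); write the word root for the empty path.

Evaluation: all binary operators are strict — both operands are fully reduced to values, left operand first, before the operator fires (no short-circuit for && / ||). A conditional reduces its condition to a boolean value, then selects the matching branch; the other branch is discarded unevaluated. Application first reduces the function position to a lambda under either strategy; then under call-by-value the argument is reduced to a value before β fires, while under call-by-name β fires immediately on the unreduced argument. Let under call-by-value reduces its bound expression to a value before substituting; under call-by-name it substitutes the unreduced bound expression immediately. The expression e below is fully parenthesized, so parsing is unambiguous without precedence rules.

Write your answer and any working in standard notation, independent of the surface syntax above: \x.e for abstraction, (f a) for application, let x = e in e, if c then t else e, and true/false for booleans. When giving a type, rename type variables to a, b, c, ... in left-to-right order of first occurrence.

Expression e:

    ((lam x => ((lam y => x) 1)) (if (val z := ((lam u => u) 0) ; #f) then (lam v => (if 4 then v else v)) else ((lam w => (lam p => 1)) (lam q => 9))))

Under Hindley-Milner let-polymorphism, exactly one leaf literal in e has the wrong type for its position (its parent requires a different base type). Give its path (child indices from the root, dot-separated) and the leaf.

Answer: 1.1.0.0 : 4

Trace:
x : a
\y._ : b -> a
  unify b -> a ~ Int -> c
  unify b ~ Int
  unify a ~ c
_ _ : c
\x._ : c -> c
u : d
\u._ : d -> d
  unify d -> d ~ Int -> e
  unify d ~ Int
  unify Int ~ e
_ _ : Int
let z : Int
  unify Bool ~ Bool
  unify Int ~ Bool
  FAIL: mismatch Int ~ Bool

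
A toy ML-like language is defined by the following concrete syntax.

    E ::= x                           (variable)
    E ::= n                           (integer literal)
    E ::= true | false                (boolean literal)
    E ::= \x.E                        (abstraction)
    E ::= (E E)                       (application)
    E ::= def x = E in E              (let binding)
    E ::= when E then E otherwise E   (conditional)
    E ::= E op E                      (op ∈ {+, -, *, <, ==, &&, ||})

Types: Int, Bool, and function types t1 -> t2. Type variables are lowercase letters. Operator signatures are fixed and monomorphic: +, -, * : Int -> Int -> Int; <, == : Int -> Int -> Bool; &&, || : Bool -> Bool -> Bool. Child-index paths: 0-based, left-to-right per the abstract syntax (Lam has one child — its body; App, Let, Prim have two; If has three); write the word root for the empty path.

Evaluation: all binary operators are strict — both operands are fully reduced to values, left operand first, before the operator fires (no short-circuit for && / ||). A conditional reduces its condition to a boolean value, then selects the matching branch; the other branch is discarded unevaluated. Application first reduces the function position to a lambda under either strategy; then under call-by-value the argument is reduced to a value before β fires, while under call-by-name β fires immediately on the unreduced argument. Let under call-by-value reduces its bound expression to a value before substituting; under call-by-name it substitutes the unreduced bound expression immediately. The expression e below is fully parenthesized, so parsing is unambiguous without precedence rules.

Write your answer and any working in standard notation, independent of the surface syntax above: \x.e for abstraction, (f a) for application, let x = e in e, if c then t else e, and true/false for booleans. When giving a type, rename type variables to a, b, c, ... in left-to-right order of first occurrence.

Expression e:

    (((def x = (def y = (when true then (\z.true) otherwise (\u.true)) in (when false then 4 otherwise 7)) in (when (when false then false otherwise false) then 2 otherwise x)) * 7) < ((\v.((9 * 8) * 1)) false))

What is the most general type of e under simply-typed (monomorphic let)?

Answer: Bool

Trace:
  unify Bool ~ Bool
\z._ : a -> Bool
\u._ : b -> Bool
  unify a -> Bool ~ b -> Bool
  unify a ~ b
  unify Bool ~ Bool
let y : b -> Bool
  unify Bool ~ Bool
  unify Int ~ Int
let x : Int
  unify Bool ~ Bool
  unify Bool ~ Bool
  unify Bool ~ Bool
x : Int
  unify Int ~ Int
  unify Int ~ Int
  unify Int ~ Int
  unify Int ~ Int
  unify Int ~ Int
  unify Int ~ Int
  unify Int ~ Int
  unify Int ~ Int
\v._ : c -> Int
  unify c -> Int ~ Bool -> d
  unify c ~ Bool
  unify Int ~ d
_ _ : Int
  unify Int ~ Int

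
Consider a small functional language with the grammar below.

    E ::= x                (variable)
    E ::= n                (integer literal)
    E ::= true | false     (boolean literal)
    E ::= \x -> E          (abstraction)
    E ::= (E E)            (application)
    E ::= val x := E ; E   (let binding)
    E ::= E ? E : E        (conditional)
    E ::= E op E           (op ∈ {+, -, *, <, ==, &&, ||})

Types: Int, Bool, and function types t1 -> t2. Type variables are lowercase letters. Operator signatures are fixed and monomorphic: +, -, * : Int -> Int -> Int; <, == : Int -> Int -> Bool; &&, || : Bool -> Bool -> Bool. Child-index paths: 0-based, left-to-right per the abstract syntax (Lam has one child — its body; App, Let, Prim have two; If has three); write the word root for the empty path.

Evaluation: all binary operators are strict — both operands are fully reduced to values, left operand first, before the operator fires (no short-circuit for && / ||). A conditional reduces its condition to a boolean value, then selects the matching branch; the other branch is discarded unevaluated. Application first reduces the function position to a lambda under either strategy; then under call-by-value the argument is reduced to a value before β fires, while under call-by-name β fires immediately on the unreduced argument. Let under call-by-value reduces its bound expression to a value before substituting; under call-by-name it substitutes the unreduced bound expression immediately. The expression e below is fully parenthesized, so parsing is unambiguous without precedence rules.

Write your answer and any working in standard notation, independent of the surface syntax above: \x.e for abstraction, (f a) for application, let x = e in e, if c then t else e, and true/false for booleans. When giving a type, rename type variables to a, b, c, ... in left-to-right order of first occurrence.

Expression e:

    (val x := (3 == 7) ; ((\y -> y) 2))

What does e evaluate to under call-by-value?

Working:
step 0: (let x = (3 == 7) in ((\y.y) 2))
step 1: [delta@0] (let x = false in ((\y.y) 2))
step 2: [let@root] ((\y.y) 2)
step 3: [beta@root] 2

Answer: 2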